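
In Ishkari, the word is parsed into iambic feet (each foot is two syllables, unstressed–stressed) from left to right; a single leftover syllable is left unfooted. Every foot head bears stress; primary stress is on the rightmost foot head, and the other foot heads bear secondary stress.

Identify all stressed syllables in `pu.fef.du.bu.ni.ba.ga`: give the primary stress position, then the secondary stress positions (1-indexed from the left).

primary 6, secondary 2, 4

Parse left to right into iambic (σˈσ) feet: (pu.ˈfef) (du.ˈbu) (ni.ˈba) ga. Syllable 7 is left unfooted.
Foot heads (stressed positions): 2, 4, 6.
End Rule Rightmost: primary stress on the rightmost head = syllable 6.
Secondary stress on 2, 4: pu.ˌfef.du.ˌbu.ni.ˈba.ga.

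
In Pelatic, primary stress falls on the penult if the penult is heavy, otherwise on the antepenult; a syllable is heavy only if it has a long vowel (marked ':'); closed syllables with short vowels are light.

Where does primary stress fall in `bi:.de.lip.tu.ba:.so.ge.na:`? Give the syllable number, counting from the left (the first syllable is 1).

Weights: 6 so L, 7 ge L, 8 na: H.
The penult (syllable 7, ge) is light, so stress falls on the antepenult (syllable 6, so).
Primary stress: syllable 6 → bi:.de.lip.tu.ba:.ˈso.ge.na:.

6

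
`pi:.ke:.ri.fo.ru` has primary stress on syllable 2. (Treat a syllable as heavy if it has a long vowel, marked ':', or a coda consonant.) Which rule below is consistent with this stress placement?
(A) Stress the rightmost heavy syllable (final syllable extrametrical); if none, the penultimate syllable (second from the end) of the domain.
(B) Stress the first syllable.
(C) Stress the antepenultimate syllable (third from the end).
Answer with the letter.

A

Rule A → syllable 2 ✓.
Rule B → syllable 1 (observed: 2).
Rule C → syllable 3 (observed: 2).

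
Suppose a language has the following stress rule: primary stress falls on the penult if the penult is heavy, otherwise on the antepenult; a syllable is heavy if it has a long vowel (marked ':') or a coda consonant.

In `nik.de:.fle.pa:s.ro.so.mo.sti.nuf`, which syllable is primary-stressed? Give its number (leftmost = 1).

Weights: 7 mo L, 8 sti L, 9 nuf H.
The penult (syllable 8, sti) is light, so stress falls on the antepenult (syllable 7, mo).
Primary stress: syllable 7 → nik.de:.fle.pa:s.ro.so.ˈmo.sti.nuf.

7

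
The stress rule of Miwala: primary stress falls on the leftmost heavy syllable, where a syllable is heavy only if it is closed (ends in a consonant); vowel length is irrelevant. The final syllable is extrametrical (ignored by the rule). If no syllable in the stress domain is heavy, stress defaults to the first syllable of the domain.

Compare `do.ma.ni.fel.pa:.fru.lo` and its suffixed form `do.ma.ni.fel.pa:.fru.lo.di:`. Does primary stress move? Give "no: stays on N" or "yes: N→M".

Base `do.ma.ni.fel.pa:.fru.lo` (7 syllables):
  The final syllable (7, lo) is extrametrical; the stress domain is syllables 1–6.
  Weights: 1 do L, 2 ma L, 3 ni L, 4 fel H, 5 pa: L, 6 fru L.
  Heavy syllables in the domain: 4. The leftmost is syllable 4 (fel).
  → primary stress on syllable 4.
Suffixed `do.ma.ni.fel.pa:.fru.lo.di:` (8 syllables):
  The final syllable (8, di:) is extrametrical; the stress domain is syllables 1–7.
  Weights: 1 do L, 2 ma L, 3 ni L, 4 fel H, 5 pa: L, 6 fru L, 7 lo L.
  Heavy syllables in the domain: 4. The leftmost is syllable 4 (fel).
  → primary stress on syllable 4.

no: stays on 4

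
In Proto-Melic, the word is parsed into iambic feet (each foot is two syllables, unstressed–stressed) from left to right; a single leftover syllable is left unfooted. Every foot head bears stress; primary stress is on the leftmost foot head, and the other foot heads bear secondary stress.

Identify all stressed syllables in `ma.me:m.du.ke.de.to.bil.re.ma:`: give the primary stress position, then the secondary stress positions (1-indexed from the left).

primary 2, secondary 4, 6, 8

Parse left to right into iambic (σˈσ) feet: (ma.ˈme:m) (du.ˈke) (de.ˈto) (bil.ˈre) ma:. Syllable 9 is left unfooted.
Foot heads (stressed positions): 2, 4, 6, 8.
End Rule Leftmost: primary stress on the leftmost head = syllable 2.
Secondary stress on 4, 6, 8: ma.ˈme:m.du.ˌke.de.ˌto.bil.ˌre.ma:.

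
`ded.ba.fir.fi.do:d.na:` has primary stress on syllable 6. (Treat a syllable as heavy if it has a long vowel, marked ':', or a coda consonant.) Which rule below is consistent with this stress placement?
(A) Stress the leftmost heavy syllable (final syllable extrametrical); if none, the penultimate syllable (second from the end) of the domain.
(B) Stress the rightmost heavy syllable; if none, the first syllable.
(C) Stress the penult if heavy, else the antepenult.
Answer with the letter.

Rule A → syllable 1 (observed: 6).
Rule B → syllable 6 ✓.
Rule C → syllable 5 (observed: 6).

B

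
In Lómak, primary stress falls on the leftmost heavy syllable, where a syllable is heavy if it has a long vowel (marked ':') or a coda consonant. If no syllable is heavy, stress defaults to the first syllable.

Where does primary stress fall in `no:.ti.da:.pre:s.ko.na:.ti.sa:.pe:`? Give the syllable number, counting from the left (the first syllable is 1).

1

Weights: 1 no: H, 2 ti L, 3 da: H, 4 pre:s H, 5 ko L, 6 na: H, 7 ti L, 8 sa: H, 9 pe: H.
Heavy syllables in the domain: 1, 3, 4, 6, 8, 9. The leftmost is syllable 1 (no:).
Primary stress: syllable 1 → ˈno:.ti.da:.pre:s.ko.na:.ti.sa:.pe:.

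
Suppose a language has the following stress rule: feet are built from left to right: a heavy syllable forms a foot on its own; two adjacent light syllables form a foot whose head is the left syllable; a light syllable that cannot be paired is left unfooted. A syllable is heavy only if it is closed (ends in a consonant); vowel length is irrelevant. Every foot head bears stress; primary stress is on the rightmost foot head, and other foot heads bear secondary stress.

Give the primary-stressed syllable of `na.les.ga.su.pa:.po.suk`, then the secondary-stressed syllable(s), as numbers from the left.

Weights: 1 na L, 2 les H, 3 ga L, 4 su L, 5 pa: L, 6 po L, 7 suk H.
Parse left to right (heavy = foot alone; LL = one foot; stranded L unfooted): na (ˈles) (ˈga.su) (ˈpa:.po) (ˈsuk).
Foot heads: 2, 3, 5, 7.
Primary stress on the rightmost head = syllable 7.
Secondary stress on 2, 3, 5: na.ˌles.ˌga.su.ˌpa:.po.ˈsuk.

primary 7, secondary 2, 3, 5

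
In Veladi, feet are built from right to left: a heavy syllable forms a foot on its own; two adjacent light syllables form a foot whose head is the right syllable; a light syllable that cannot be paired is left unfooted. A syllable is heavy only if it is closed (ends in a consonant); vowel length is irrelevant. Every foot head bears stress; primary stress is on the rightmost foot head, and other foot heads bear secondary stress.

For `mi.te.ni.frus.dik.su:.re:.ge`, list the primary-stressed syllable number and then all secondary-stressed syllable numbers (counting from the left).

primary 8, secondary 3, 4, 5

Weights: 1 mi L, 2 te L, 3 ni L, 4 frus H, 5 dik H, 6 su: L, 7 re: L, 8 ge L.
Parse right to left (heavy = foot alone; LL = one foot; stranded L unfooted): mi (te.ˈni) (ˈfrus) (ˈdik) su: (re:.ˈge).
Foot heads: 3, 4, 5, 8.
Primary stress on the rightmost head = syllable 8.
Secondary stress on 3, 4, 5: mi.te.ˌni.ˌfrus.ˌdik.su:.re:.ˈge.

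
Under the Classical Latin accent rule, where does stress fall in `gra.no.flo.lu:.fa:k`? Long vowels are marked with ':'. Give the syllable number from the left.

4

Classical Latin: stress the penult if heavy (long vowel or closed), else the antepenult.
Weights: 3 flo L, 4 lu: H, 5 fa:k H.
The penult (syllable 4, lu:) is heavy, so it takes stress.
Stress on syllable 4: gra.no.flo.ˈlu:.fa:k.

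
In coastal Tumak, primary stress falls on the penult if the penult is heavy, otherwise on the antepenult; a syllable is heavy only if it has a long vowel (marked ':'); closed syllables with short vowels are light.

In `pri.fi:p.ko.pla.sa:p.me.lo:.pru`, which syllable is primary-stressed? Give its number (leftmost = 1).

Weights: 6 me L, 7 lo: H, 8 pru L.
The penult (syllable 7, lo:) is heavy, so it takes stress.
Primary stress: syllable 7 → pri.fi:p.ko.pla.sa:p.me.ˈlo:.pru.

7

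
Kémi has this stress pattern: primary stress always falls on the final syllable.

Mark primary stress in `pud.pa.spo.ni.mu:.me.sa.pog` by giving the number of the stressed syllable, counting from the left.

The word has 8 syllables; the final syllable is syllable 8 (pog).
Primary stress: syllable 8 → pud.pa.spo.ni.mu:.me.sa.ˈpog.

8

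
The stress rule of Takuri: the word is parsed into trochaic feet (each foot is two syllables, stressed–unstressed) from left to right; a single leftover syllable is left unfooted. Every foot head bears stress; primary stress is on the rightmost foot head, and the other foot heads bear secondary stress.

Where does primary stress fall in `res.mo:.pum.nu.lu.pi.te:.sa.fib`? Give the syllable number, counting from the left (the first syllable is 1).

7

Parse left to right into trochaic (ˈσσ) feet: (ˈres.mo:) (ˈpum.nu) (ˈlu.pi) (ˈte:.sa) fib. Syllable 9 is left unfooted.
Foot heads (stressed positions): 1, 3, 5, 7.
End Rule Rightmost: primary stress on the rightmost head = syllable 7.
Primary stress: syllable 7 → res.mo:.pum.nu.lu.pi.ˈte:.sa.fib.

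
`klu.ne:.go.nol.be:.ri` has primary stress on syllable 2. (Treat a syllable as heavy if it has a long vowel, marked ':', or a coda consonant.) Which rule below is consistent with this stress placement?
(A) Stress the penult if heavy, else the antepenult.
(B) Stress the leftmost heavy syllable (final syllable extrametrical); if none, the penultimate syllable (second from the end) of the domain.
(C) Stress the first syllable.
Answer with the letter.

Rule A → syllable 5 (observed: 2).
Rule B → syllable 2 ✓.
Rule C → syllable 1 (observed: 2).

B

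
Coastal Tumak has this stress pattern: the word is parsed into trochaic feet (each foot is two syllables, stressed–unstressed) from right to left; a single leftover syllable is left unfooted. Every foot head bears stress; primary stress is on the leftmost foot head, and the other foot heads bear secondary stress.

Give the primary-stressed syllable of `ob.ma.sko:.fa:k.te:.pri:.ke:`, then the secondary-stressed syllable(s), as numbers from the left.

primary 2, secondary 4, 6

Parse right to left into trochaic (ˈσσ) feet: ob (ˈma.sko:) (ˈfa:k.te:) (ˈpri:.ke:). Syllable 1 is left unfooted.
Foot heads (stressed positions): 2, 4, 6.
End Rule Leftmost: primary stress on the leftmost head = syllable 2.
Secondary stress on 4, 6: ob.ˈma.sko:.ˌfa:k.te:.ˌpri:.ke:.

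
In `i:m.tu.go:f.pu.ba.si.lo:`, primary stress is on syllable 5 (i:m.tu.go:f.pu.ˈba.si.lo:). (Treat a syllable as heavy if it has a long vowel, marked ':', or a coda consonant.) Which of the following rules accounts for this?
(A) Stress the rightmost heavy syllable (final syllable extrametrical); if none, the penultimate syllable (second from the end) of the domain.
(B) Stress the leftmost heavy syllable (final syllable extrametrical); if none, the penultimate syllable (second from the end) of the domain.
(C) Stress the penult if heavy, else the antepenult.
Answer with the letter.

C

Rule A → syllable 3 (observed: 5).
Rule B → syllable 1 (observed: 5).
Rule C → syllable 5 ✓.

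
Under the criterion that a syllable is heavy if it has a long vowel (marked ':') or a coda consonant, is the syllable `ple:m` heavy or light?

`ple:m`: long vowel, closed (coda /m/). Long vowel and closed → heavy.

heavy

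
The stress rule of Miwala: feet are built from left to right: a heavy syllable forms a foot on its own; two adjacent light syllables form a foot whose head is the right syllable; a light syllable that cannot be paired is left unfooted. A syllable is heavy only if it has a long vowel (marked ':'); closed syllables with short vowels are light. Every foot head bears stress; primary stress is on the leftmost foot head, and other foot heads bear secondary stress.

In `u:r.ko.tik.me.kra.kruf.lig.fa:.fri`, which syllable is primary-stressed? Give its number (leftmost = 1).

Weights: 1 u:r H, 2 ko L, 3 tik L, 4 me L, 5 kra L, 6 kruf L, 7 lig L, 8 fa: H, 9 fri L.
Parse left to right (heavy = foot alone; LL = one foot; stranded L unfooted): (ˈu:r) (ko.ˈtik) (me.ˈkra) (kruf.ˈlig) (ˈfa:) fri.
Foot heads: 1, 3, 5, 7, 8.
Primary stress on the leftmost head = syllable 1.
Primary stress: syllable 1 → ˈu:r.ko.tik.me.kra.kruf.lig.fa:.fri.

1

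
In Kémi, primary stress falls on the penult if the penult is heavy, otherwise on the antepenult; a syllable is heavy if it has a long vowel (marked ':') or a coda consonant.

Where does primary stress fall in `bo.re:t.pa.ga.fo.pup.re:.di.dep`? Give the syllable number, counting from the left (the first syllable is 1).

7

Weights: 7 re: H, 8 di L, 9 dep H.
The penult (syllable 8, di) is light, so stress falls on the antepenult (syllable 7, re:).
Primary stress: syllable 7 → bo.re:t.pa.ga.fo.pup.ˈre:.di.dep.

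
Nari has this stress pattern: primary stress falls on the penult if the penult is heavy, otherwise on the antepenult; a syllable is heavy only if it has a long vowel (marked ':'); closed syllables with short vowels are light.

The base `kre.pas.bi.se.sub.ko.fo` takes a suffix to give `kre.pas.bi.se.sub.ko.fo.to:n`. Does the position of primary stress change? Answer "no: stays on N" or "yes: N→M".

yes: 5→6

Base `kre.pas.bi.se.sub.ko.fo` (7 syllables):
  Weights: 5 sub L, 6 ko L, 7 fo L.
  The penult (syllable 6, ko) is light, so stress falls on the antepenult (syllable 5, sub).
  → primary stress on syllable 5.
Suffixed `kre.pas.bi.se.sub.ko.fo.to:n` (8 syllables):
  Weights: 6 ko L, 7 fo L, 8 to:n H.
  The penult (syllable 7, fo) is light, so stress falls on the antepenult (syllable 6, ko).
  → primary stress on syllable 6.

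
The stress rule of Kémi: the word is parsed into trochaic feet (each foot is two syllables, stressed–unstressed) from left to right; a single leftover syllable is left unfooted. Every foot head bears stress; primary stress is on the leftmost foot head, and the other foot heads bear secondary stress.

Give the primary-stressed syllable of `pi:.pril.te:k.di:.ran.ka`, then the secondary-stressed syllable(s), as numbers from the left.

Parse left to right into trochaic (ˈσσ) feet: (ˈpi:.pril) (ˈte:k.di:) (ˈran.ka).
Foot heads (stressed positions): 1, 3, 5.
End Rule Leftmost: primary stress on the leftmost head = syllable 1.
Secondary stress on 3, 5: ˈpi:.pril.ˌte:k.di:.ˌran.ka.

primary 1, secondary 3, 5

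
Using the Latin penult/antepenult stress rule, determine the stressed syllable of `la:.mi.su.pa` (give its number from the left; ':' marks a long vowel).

2

Classical Latin: stress the penult if heavy (long vowel or closed), else the antepenult.
Weights: 2 mi L, 3 su L, 4 pa L.
The penult (syllable 3, su) is light, so stress falls on the antepenult (syllable 2, mi).
Stress on syllable 2: la:.ˈmi.su.pa.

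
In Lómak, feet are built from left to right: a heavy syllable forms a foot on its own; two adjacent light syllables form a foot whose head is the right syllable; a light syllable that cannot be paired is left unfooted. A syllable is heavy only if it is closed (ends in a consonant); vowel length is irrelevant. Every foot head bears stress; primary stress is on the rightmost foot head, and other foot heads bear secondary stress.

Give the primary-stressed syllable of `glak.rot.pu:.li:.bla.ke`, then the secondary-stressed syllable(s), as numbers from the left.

primary 6, secondary 1, 2, 4

Weights: 1 glak H, 2 rot H, 3 pu: L, 4 li: L, 5 bla L, 6 ke L.
Parse left to right (heavy = foot alone; LL = one foot; stranded L unfooted): (ˈglak) (ˈrot) (pu:.ˈli:) (bla.ˈke).
Foot heads: 1, 2, 4, 6.
Primary stress on the rightmost head = syllable 6.
Secondary stress on 1, 2, 4: ˌglak.ˌrot.pu:.ˌli:.bla.ˈke.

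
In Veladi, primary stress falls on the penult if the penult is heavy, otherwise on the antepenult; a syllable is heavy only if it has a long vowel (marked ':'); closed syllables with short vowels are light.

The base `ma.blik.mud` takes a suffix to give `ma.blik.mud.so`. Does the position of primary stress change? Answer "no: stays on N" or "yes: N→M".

Base `ma.blik.mud` (3 syllables):
  Weights: 1 ma L, 2 blik L, 3 mud L.
  The penult (syllable 2, blik) is light, so stress falls on the antepenult (syllable 1, ma).
  → primary stress on syllable 1.
Suffixed `ma.blik.mud.so` (4 syllables):
  Weights: 2 blik L, 3 mud L, 4 so L.
  The penult (syllable 3, mud) is light, so stress falls on the antepenult (syllable 2, blik).
  → primary stress on syllable 2.

yes: 1→2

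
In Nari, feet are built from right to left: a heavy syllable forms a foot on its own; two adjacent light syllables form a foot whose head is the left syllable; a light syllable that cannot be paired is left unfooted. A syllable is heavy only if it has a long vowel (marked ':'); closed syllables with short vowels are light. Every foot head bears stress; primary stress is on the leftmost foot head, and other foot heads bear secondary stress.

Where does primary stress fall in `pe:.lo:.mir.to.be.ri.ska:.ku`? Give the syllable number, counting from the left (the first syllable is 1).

Weights: 1 pe: H, 2 lo: H, 3 mir L, 4 to L, 5 be L, 6 ri L, 7 ska: H, 8 ku L.
Parse right to left (heavy = foot alone; LL = one foot; stranded L unfooted): (ˈpe:) (ˈlo:) (ˈmir.to) (ˈbe.ri) (ˈska:) ku.
Foot heads: 1, 2, 3, 5, 7.
Primary stress on the leftmost head = syllable 1.
Primary stress: syllable 1 → ˈpe:.lo:.mir.to.be.ri.ska:.ku.

1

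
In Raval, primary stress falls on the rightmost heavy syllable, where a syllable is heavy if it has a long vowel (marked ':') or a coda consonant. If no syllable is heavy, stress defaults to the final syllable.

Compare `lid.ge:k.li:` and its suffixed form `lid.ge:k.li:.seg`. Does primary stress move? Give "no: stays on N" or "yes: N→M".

yes: 3→4

Base `lid.ge:k.li:` (3 syllables):
  Weights: 1 lid H, 2 ge:k H, 3 li: H.
  Heavy syllables in the domain: 1, 2, 3. The rightmost is syllable 3 (li:).
  → primary stress on syllable 3.
Suffixed `lid.ge:k.li:.seg` (4 syllables):
  Weights: 1 lid H, 2 ge:k H, 3 li: H, 4 seg H.
  Heavy syllables in the domain: 1, 2, 3, 4. The rightmost is syllable 4 (seg).
  → primary stress on syllable 4.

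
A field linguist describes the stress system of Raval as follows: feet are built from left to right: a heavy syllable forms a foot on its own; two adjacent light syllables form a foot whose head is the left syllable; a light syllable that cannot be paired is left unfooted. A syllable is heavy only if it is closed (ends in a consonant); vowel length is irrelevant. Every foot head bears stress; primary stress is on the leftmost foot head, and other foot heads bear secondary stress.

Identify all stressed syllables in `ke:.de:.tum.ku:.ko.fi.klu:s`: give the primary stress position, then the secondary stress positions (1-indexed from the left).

Weights: 1 ke: L, 2 de: L, 3 tum H, 4 ku: L, 5 ko L, 6 fi L, 7 klu:s H.
Parse left to right (heavy = foot alone; LL = one foot; stranded L unfooted): (ˈke:.de:) (ˈtum) (ˈku:.ko) fi (ˈklu:s).
Foot heads: 1, 3, 4, 7.
Primary stress on the leftmost head = syllable 1.
Secondary stress on 3, 4, 7: ˈke:.de:.ˌtum.ˌku:.ko.fi.ˌklu:s.

primary 1, secondary 3, 4, 7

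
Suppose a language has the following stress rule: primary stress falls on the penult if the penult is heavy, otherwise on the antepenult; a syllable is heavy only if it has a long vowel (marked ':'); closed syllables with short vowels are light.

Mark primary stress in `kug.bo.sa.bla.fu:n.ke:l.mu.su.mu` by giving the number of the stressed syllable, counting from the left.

7

Weights: 7 mu L, 8 su L, 9 mu L.
The penult (syllable 8, su) is light, so stress falls on the antepenult (syllable 7, mu).
Primary stress: syllable 7 → kug.bo.sa.bla.fu:n.ke:l.ˈmu.su.mu.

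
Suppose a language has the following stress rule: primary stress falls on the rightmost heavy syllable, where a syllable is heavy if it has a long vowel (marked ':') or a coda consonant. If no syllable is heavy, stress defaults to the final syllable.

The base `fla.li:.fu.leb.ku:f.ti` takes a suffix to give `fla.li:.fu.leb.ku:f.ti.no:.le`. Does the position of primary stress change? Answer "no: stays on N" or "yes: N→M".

Base `fla.li:.fu.leb.ku:f.ti` (6 syllables):
  Weights: 1 fla L, 2 li: H, 3 fu L, 4 leb H, 5 ku:f H, 6 ti L.
  Heavy syllables in the domain: 2, 4, 5. The rightmost is syllable 5 (ku:f).
  → primary stress on syllable 5.
Suffixed `fla.li:.fu.leb.ku:f.ti.no:.le` (8 syllables):
  Weights: 1 fla L, 2 li: H, 3 fu L, 4 leb H, 5 ku:f H, 6 ti L, 7 no: H, 8 le L.
  Heavy syllables in the domain: 2, 4, 5, 7. The rightmost is syllable 7 (no:).
  → primary stress on syllable 7.

yes: 5→7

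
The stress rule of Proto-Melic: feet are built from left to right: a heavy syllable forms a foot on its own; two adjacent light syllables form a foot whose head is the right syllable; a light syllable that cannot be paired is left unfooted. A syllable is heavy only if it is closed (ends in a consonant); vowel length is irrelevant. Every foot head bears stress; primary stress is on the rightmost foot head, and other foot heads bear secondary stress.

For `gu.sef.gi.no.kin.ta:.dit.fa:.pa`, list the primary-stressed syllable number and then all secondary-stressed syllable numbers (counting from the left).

Weights: 1 gu L, 2 sef H, 3 gi L, 4 no L, 5 kin H, 6 ta: L, 7 dit H, 8 fa: L, 9 pa L.
Parse left to right (heavy = foot alone; LL = one foot; stranded L unfooted): gu (ˈsef) (gi.ˈno) (ˈkin) ta: (ˈdit) (fa:.ˈpa).
Foot heads: 2, 4, 5, 7, 9.
Primary stress on the rightmost head = syllable 9.
Secondary stress on 2, 4, 5, 7: gu.ˌsef.gi.ˌno.ˌkin.ta:.ˌdit.fa:.ˈpa.

primary 9, secondary 2, 4, 5, 7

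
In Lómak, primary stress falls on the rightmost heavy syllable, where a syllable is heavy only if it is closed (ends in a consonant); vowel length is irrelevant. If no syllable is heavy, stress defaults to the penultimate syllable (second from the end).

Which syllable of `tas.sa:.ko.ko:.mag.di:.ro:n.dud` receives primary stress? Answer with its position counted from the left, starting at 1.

Weights: 1 tas H, 2 sa: L, 3 ko L, 4 ko: L, 5 mag H, 6 di: L, 7 ro:n H, 8 dud H.
Heavy syllables in the domain: 1, 5, 7, 8. The rightmost is syllable 8 (dud).
Primary stress: syllable 8 → tas.sa:.ko.ko:.mag.di:.ro:n.ˈdud.

8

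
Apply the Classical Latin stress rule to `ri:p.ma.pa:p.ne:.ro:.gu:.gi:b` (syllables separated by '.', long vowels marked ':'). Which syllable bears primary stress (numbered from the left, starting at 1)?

6

Classical Latin: stress the penult if heavy (long vowel or closed), else the antepenult.
Weights: 5 ro: H, 6 gu: H, 7 gi:b H.
The penult (syllable 6, gu:) is heavy, so it takes stress.
Stress on syllable 6: ri:p.ma.pa:p.ne:.ro:.ˈgu:.gi:b.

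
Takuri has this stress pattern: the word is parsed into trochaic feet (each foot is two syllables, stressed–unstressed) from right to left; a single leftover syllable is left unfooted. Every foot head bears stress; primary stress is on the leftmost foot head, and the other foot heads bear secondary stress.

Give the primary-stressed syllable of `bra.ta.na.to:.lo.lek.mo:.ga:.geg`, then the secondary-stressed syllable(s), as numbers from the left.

primary 2, secondary 4, 6, 8

Parse right to left into trochaic (ˈσσ) feet: bra (ˈta.na) (ˈto:.lo) (ˈlek.mo:) (ˈga:.geg). Syllable 1 is left unfooted.
Foot heads (stressed positions): 2, 4, 6, 8.
End Rule Leftmost: primary stress on the leftmost head = syllable 2.
Secondary stress on 4, 6, 8: bra.ˈta.na.ˌto:.lo.ˌlek.mo:.ˌga:.geg.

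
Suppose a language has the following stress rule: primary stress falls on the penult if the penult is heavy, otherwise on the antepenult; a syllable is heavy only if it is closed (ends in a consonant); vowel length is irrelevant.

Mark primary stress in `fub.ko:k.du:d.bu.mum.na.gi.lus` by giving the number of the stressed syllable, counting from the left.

Weights: 6 na L, 7 gi L, 8 lus H.
The penult (syllable 7, gi) is light, so stress falls on the antepenult (syllable 6, na).
Primary stress: syllable 6 → fub.ko:k.du:d.bu.mum.ˈna.gi.lus.

6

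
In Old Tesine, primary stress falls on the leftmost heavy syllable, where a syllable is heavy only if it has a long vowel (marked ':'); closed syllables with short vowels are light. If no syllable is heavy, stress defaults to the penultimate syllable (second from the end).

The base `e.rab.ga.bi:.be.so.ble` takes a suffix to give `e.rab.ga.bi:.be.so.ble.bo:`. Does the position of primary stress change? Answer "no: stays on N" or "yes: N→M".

no: stays on 4

Base `e.rab.ga.bi:.be.so.ble` (7 syllables):
  Weights: 1 e L, 2 rab L, 3 ga L, 4 bi: H, 5 be L, 6 so L, 7 ble L.
  Heavy syllables in the domain: 4. The leftmost is syllable 4 (bi:).
  → primary stress on syllable 4.
Suffixed `e.rab.ga.bi:.be.so.ble.bo:` (8 syllables):
  Weights: 1 e L, 2 rab L, 3 ga L, 4 bi: H, 5 be L, 6 so L, 7 ble L, 8 bo: H.
  Heavy syllables in the domain: 4, 8. The leftmost is syllable 4 (bi:).
  → primary stress on syllable 4.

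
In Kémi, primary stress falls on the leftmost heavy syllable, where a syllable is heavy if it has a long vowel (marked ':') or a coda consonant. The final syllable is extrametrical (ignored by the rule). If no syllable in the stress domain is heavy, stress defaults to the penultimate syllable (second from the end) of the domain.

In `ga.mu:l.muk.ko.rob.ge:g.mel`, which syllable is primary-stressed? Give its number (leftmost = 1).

2

The final syllable (7, mel) is extrametrical; the stress domain is syllables 1–6.
Weights: 1 ga L, 2 mu:l H, 3 muk H, 4 ko L, 5 rob H, 6 ge:g H.
Heavy syllables in the domain: 2, 3, 5, 6. The leftmost is syllable 2 (mu:l).
Primary stress: syllable 2 → ga.ˈmu:l.muk.ko.rob.ge:g.mel.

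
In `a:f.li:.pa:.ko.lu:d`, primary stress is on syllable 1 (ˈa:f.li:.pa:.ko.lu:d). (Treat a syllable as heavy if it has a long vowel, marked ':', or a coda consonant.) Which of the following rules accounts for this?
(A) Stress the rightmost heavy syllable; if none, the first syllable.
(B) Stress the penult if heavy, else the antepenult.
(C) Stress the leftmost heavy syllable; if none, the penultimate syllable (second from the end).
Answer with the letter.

Rule A → syllable 5 (observed: 1).
Rule B → syllable 3 (observed: 1).
Rule C → syllable 1 ✓.

C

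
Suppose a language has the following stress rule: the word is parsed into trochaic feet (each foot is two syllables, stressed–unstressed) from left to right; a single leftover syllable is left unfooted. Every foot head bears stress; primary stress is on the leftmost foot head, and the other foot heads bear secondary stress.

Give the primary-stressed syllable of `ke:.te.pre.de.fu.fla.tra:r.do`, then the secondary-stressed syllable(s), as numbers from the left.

primary 1, secondary 3, 5, 7

Parse left to right into trochaic (ˈσσ) feet: (ˈke:.te) (ˈpre.de) (ˈfu.fla) (ˈtra:r.do).
Foot heads (stressed positions): 1, 3, 5, 7.
End Rule Leftmost: primary stress on the leftmost head = syllable 1.
Secondary stress on 3, 5, 7: ˈke:.te.ˌpre.de.ˌfu.fla.ˌtra:r.do.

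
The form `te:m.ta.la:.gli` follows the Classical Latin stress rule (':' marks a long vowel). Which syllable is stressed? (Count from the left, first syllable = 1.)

3

Classical Latin: stress the penult if heavy (long vowel or closed), else the antepenult.
Weights: 2 ta L, 3 la: H, 4 gli L.
The penult (syllable 3, la:) is heavy, so it takes stress.
Stress on syllable 3: te:m.ta.ˈla:.gli.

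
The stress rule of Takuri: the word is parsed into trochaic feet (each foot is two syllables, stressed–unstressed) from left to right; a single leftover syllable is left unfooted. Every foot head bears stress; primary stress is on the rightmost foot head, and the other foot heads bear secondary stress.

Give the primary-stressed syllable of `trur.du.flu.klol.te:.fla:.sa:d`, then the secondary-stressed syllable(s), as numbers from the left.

Parse left to right into trochaic (ˈσσ) feet: (ˈtrur.du) (ˈflu.klol) (ˈte:.fla:) sa:d. Syllable 7 is left unfooted.
Foot heads (stressed positions): 1, 3, 5.
End Rule Rightmost: primary stress on the rightmost head = syllable 5.
Secondary stress on 1, 3: ˌtrur.du.ˌflu.klol.ˈte:.fla:.sa:d.

primary 5, secondary 1, 3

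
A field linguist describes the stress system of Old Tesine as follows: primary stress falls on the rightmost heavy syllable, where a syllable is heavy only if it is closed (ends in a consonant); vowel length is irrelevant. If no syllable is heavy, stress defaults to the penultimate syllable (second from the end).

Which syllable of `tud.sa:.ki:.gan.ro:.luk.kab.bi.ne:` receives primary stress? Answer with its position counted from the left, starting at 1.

Weights: 1 tud H, 2 sa: L, 3 ki: L, 4 gan H, 5 ro: L, 6 luk H, 7 kab H, 8 bi L, 9 ne: L.
Heavy syllables in the domain: 1, 4, 6, 7. The rightmost is syllable 7 (kab).
Primary stress: syllable 7 → tud.sa:.ki:.gan.ro:.luk.ˈkab.bi.ne:.

7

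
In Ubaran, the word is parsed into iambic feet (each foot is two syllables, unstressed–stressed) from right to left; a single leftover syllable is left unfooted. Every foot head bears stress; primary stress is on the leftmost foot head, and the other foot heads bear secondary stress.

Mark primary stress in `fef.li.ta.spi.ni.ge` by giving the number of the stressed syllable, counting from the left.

2

Parse right to left into iambic (σˈσ) feet: (fef.ˈli) (ta.ˈspi) (ni.ˈge).
Foot heads (stressed positions): 2, 4, 6.
End Rule Leftmost: primary stress on the leftmost head = syllable 2.
Primary stress: syllable 2 → fef.ˈli.ta.spi.ni.ge.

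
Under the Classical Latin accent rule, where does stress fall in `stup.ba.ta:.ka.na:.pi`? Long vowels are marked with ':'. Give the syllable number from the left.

Classical Latin: stress the penult if heavy (long vowel or closed), else the antepenult.
Weights: 4 ka L, 5 na: H, 6 pi L.
The penult (syllable 5, na:) is heavy, so it takes stress.
Stress on syllable 5: stup.ba.ta:.ka.ˈna:.pi.

5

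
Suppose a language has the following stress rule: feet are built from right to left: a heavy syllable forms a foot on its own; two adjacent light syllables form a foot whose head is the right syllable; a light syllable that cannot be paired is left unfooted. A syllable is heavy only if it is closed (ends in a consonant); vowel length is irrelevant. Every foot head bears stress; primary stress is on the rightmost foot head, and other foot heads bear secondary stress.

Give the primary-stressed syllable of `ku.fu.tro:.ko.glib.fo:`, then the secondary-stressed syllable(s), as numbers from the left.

Weights: 1 ku L, 2 fu L, 3 tro: L, 4 ko L, 5 glib H, 6 fo: L.
Parse right to left (heavy = foot alone; LL = one foot; stranded L unfooted): (ku.ˈfu) (tro:.ˈko) (ˈglib) fo:.
Foot heads: 2, 4, 5.
Primary stress on the rightmost head = syllable 5.
Secondary stress on 2, 4: ku.ˌfu.tro:.ˌko.ˈglib.fo:.

primary 5, secondary 2, 4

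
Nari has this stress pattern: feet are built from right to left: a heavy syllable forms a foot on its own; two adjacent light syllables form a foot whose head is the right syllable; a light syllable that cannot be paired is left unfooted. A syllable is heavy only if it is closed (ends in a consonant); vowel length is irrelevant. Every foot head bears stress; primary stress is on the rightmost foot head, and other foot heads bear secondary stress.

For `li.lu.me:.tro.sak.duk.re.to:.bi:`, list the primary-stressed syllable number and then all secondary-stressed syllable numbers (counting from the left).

Weights: 1 li L, 2 lu L, 3 me: L, 4 tro L, 5 sak H, 6 duk H, 7 re L, 8 to: L, 9 bi: L.
Parse right to left (heavy = foot alone; LL = one foot; stranded L unfooted): (li.ˈlu) (me:.ˈtro) (ˈsak) (ˈduk) re (to:.ˈbi:).
Foot heads: 2, 4, 5, 6, 9.
Primary stress on the rightmost head = syllable 9.
Secondary stress on 2, 4, 5, 6: li.ˌlu.me:.ˌtro.ˌsak.ˌduk.re.to:.ˈbi:.

primary 9, secondary 2, 4, 5, 6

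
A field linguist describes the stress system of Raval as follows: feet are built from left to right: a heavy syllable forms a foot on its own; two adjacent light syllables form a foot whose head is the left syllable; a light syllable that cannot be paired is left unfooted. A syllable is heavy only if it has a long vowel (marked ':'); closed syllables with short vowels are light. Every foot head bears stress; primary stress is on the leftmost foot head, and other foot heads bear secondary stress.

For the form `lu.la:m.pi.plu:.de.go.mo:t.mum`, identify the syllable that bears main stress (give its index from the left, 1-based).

2

Weights: 1 lu L, 2 la:m H, 3 pi L, 4 plu: H, 5 de L, 6 go L, 7 mo:t H, 8 mum L.
Parse left to right (heavy = foot alone; LL = one foot; stranded L unfooted): lu (ˈla:m) pi (ˈplu:) (ˈde.go) (ˈmo:t) mum.
Foot heads: 2, 4, 5, 7.
Primary stress on the leftmost head = syllable 2.
Primary stress: syllable 2 → lu.ˈla:m.pi.plu:.de.go.mo:t.mum.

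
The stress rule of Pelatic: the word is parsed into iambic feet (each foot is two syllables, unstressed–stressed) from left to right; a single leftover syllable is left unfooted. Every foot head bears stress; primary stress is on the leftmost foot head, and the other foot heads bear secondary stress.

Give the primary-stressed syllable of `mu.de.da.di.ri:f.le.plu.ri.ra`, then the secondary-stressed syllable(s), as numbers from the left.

Parse left to right into iambic (σˈσ) feet: (mu.ˈde) (da.ˈdi) (ri:f.ˈle) (plu.ˈri) ra. Syllable 9 is left unfooted.
Foot heads (stressed positions): 2, 4, 6, 8.
End Rule Leftmost: primary stress on the leftmost head = syllable 2.
Secondary stress on 4, 6, 8: mu.ˈde.da.ˌdi.ri:f.ˌle.plu.ˌri.ra.

primary 2, secondary 4, 6, 8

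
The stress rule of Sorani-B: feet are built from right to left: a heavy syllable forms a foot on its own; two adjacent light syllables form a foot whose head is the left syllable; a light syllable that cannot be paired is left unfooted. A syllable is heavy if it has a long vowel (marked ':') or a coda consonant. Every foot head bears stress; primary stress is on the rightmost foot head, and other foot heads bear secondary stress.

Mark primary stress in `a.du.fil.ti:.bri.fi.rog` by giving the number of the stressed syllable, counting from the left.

Weights: 1 a L, 2 du L, 3 fil H, 4 ti: H, 5 bri L, 6 fi L, 7 rog H.
Parse right to left (heavy = foot alone; LL = one foot; stranded L unfooted): (ˈa.du) (ˈfil) (ˈti:) (ˈbri.fi) (ˈrog).
Foot heads: 1, 3, 4, 5, 7.
Primary stress on the rightmost head = syllable 7.
Primary stress: syllable 7 → a.du.fil.ti:.bri.fi.ˈrog.

7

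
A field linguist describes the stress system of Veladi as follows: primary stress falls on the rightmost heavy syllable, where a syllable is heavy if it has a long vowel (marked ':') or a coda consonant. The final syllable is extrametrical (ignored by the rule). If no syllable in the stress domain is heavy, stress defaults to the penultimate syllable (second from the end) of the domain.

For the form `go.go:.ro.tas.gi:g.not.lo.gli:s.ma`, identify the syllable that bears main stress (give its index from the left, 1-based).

8

The final syllable (9, ma) is extrametrical; the stress domain is syllables 1–8.
Weights: 1 go L, 2 go: H, 3 ro L, 4 tas H, 5 gi:g H, 6 not H, 7 lo L, 8 gli:s H.
Heavy syllables in the domain: 2, 4, 5, 6, 8. The rightmost is syllable 8 (gli:s).
Primary stress: syllable 8 → go.go:.ro.tas.gi:g.not.lo.ˈgli:s.ma.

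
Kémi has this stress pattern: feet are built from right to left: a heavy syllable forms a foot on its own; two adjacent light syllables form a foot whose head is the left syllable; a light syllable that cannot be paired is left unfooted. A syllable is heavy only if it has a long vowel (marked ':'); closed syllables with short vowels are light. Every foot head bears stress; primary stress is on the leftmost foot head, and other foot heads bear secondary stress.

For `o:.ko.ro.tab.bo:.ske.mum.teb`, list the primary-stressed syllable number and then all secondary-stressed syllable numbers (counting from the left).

primary 1, secondary 3, 5, 7

Weights: 1 o: H, 2 ko L, 3 ro L, 4 tab L, 5 bo: H, 6 ske L, 7 mum L, 8 teb L.
Parse right to left (heavy = foot alone; LL = one foot; stranded L unfooted): (ˈo:) ko (ˈro.tab) (ˈbo:) ske (ˈmum.teb).
Foot heads: 1, 3, 5, 7.
Primary stress on the leftmost head = syllable 1.
Secondary stress on 3, 5, 7: ˈo:.ko.ˌro.tab.ˌbo:.ske.ˌmum.teb.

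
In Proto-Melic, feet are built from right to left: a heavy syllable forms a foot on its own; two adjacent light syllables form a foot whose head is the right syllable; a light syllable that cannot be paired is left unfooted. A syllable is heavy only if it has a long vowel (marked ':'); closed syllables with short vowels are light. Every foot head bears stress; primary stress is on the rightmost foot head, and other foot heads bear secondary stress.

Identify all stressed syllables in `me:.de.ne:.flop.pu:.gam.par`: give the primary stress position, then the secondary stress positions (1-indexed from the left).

primary 7, secondary 1, 3, 5

Weights: 1 me: H, 2 de L, 3 ne: H, 4 flop L, 5 pu: H, 6 gam L, 7 par L.
Parse right to left (heavy = foot alone; LL = one foot; stranded L unfooted): (ˈme:) de (ˈne:) flop (ˈpu:) (gam.ˈpar).
Foot heads: 1, 3, 5, 7.
Primary stress on the rightmost head = syllable 7.
Secondary stress on 1, 3, 5: ˌme:.de.ˌne:.flop.ˌpu:.gam.ˈpar.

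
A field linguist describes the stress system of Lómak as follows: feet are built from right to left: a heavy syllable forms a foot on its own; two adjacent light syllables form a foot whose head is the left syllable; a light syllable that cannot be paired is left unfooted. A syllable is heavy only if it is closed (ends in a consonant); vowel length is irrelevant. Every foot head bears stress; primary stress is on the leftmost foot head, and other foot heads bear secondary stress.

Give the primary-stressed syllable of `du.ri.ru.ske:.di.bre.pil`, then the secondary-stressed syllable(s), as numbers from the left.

Weights: 1 du L, 2 ri L, 3 ru L, 4 ske: L, 5 di L, 6 bre L, 7 pil H.
Parse right to left (heavy = foot alone; LL = one foot; stranded L unfooted): (ˈdu.ri) (ˈru.ske:) (ˈdi.bre) (ˈpil).
Foot heads: 1, 3, 5, 7.
Primary stress on the leftmost head = syllable 1.
Secondary stress on 3, 5, 7: ˈdu.ri.ˌru.ske:.ˌdi.bre.ˌpil.

primary 1, secondary 3, 5, 7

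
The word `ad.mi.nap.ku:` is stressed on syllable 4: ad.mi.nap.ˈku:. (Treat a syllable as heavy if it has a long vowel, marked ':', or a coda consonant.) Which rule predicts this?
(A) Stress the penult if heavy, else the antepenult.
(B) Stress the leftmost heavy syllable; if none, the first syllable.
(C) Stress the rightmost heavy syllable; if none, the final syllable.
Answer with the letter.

Rule A → syllable 3 (observed: 4).
Rule B → syllable 1 (observed: 4).
Rule C → syllable 4 ✓.

C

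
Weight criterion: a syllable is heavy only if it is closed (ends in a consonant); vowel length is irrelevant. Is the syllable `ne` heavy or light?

`ne`: short vowel, open (no coda). Open (no coda) → light.

light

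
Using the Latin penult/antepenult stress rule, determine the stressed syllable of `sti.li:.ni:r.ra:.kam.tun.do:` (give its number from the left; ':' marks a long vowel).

Classical Latin: stress the penult if heavy (long vowel or closed), else the antepenult.
Weights: 5 kam H, 6 tun H, 7 do: H.
The penult (syllable 6, tun) is heavy, so it takes stress.
Stress on syllable 6: sti.li:.ni:r.ra:.kam.ˈtun.do:.

6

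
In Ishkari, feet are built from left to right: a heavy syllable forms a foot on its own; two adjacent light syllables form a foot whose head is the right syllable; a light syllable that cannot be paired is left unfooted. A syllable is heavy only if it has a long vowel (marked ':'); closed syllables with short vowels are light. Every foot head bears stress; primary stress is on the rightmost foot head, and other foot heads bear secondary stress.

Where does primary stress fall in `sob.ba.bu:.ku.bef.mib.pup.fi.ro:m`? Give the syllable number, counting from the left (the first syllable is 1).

9

Weights: 1 sob L, 2 ba L, 3 bu: H, 4 ku L, 5 bef L, 6 mib L, 7 pup L, 8 fi L, 9 ro:m H.
Parse left to right (heavy = foot alone; LL = one foot; stranded L unfooted): (sob.ˈba) (ˈbu:) (ku.ˈbef) (mib.ˈpup) fi (ˈro:m).
Foot heads: 2, 3, 5, 7, 9.
Primary stress on the rightmost head = syllable 9.
Primary stress: syllable 9 → sob.ba.bu:.ku.bef.mib.pup.fi.ˈro:m.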